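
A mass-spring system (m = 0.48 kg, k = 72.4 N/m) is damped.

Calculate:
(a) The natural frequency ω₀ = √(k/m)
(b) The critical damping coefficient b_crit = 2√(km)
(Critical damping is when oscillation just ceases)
ω₀ = √(k/m) = √(72.4/0.48) = 12.28 rad/s
b_crit = 2√(km) = 2√(72.4×0.48) = 11.79 kg/s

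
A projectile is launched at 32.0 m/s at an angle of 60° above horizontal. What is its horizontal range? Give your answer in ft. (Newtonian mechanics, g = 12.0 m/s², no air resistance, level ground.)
R = v₀² sin(2θ) / g (with unit conversion) = 242.5 ft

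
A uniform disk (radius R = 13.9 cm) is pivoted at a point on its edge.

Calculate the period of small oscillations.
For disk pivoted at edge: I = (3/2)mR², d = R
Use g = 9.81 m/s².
I/m = (3/2)R² = 0.02898 m²; d = R = 0.139 m
T = 2π√((3/2)R²/(gR)) = 2π√(3R/(2g)) = 0.916 s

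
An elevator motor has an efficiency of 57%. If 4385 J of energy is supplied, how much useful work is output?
W_out = η × W_in = 0.57 × 4385 = 2499.4 J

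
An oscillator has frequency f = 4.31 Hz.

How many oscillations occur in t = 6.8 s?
n = f×t = 4.31×6.8 = 29.31 oscillations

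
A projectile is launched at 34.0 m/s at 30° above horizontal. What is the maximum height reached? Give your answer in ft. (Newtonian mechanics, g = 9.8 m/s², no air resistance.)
H = v₀²sin²(θ)/(2g) (with unit conversion) = 48.38 ft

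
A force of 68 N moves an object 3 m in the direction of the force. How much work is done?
W = Fd = 68×3 = 204.0 J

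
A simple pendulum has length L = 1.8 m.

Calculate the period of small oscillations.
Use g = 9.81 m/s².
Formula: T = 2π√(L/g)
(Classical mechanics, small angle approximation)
T = 2π√(L/g) = 2π√(1.8/9.81) = 2.691 s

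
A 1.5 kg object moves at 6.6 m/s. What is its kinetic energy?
KE = ½mv² = ½×1.5×6.6² = 32.67 J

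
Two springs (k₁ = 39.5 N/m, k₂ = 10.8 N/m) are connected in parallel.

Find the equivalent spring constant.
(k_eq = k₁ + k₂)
k_eq = k₁ + k₂ = 39.5 + 10.8 = 50.3 N/m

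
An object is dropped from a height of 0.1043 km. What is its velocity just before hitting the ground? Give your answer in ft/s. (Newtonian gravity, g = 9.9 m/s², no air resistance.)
v = √(2gh) (with unit conversion) = 149.1 ft/s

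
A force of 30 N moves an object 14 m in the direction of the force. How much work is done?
W = Fd = 30×14 = 420.0 J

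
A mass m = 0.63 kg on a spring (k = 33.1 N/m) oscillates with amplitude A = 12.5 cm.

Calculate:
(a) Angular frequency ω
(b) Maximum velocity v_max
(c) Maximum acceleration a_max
ω = √(k/m) = √(33.1/0.63) = 7.248 rad/s
v_max = ωA = 7.248×0.125 = 0.9061 m/s
a_max = ω²A = 7.248²×0.125 = 6.567 m/s²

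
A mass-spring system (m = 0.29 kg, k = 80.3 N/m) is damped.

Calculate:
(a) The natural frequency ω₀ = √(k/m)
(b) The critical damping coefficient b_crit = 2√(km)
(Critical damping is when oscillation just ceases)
ω₀ = √(k/m) = √(80.3/0.29) = 16.64 rad/s
b_crit = 2√(km) = 2√(80.3×0.29) = 9.651 kg/s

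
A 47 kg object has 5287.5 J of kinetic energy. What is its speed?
KE = ½mv² → v = √(2KE/m) = √(2×5287.5/47) = 15.0 m/s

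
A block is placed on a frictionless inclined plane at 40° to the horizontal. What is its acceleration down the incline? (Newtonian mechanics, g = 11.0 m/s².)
a = g sin(θ) = 11.0 × sin(40°) = 11.0 × 0.6428 = 7.07 m/s²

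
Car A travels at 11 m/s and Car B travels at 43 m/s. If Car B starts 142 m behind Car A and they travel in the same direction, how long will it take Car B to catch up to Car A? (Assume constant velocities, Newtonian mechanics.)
Relative speed: v_rel = 43 - 11 = 32 m/s
Time to catch: t = d₀/v_rel = 142/32 = 4.44 s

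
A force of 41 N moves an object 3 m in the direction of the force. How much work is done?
W = Fd = 41×3 = 123.0 J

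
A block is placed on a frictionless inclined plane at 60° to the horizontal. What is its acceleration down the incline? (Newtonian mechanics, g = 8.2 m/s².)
a = g sin(θ) = 8.2 × sin(60°) = 8.2 × 0.866 = 7.1 m/s²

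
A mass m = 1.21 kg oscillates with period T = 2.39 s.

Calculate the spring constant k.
T = 2π√(m/k) → k = m(2π/T)² = 1.21×(2π/2.39)² = 8.363 N/m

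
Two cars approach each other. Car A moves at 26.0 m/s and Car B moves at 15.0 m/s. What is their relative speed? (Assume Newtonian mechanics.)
v_rel = v_A + v_B = 26.0 + 15.0 = 41.0 m/s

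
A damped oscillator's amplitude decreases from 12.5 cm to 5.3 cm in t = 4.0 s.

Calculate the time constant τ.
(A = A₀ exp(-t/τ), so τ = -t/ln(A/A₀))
A/A₀ = 5.3/12.5 = 0.424; ln(A/A₀) = -0.858
τ = −t/ln(A/A₀) = −4.0/-0.858 = 4.662 s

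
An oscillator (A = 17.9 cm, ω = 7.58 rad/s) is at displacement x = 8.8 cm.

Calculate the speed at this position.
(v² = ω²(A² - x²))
v = ω√(A² − x²) = 7.58×√(0.179² − 0.088²) = 1.182 m/s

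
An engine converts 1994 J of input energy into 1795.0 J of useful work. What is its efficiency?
η = W_out/W_in = 1795.0/1994 = 0.9002 = 90.02%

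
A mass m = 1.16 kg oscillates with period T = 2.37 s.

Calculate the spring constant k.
T = 2π√(m/k) → k = m(2π/T)² = 1.16×(2π/2.37)² = 8.153 N/m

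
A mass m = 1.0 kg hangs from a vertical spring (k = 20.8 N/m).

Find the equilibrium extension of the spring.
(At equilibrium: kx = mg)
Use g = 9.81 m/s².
x_eq = mg/k = 1.0×9.81/20.8 = 0.4716 m = 47.16 cm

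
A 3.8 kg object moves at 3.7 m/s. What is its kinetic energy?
KE = ½mv² = ½×3.8×3.7² = 26.011 J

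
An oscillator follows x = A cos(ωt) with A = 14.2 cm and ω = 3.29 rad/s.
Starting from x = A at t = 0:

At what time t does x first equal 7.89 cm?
cos(ωt) = x/A = 7.89/14.2 = 0.5556
ωt = arccos(0.5556) = 0.9817 rad
t = 0.9817/3.29 = 0.2984 s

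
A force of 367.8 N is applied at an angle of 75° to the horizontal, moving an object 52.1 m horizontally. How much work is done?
W = Fd cosθ = 367.8×52.1×cos(75°) = 4959.6 J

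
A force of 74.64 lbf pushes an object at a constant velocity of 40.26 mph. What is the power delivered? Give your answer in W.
P = Fv = 332 N × 18 m/s = 5976 W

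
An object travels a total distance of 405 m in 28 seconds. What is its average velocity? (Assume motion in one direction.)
v_avg = Δd / Δt = 405 / 28 = 14.46 m/s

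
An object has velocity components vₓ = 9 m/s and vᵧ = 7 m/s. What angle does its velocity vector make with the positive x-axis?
θ = arctan(vᵧ/vₓ) = arctan(7/9) = 37.87°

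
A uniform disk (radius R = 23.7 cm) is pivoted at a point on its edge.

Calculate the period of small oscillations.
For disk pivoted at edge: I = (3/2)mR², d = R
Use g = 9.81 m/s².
I/m = (3/2)R² = 0.08425 m²; d = R = 0.237 m
T = 2π√((3/2)R²/(gR)) = 2π√(3R/(2g)) = 1.196 s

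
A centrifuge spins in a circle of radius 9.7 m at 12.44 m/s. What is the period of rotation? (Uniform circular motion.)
T = 2πr/v = 2π×9.7/12.44 = 4.9 s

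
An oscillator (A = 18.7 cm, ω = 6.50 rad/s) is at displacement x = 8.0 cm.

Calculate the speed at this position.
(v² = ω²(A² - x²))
v = ω√(A² − x²) = 6.5×√(0.187² − 0.08²) = 1.099 m/s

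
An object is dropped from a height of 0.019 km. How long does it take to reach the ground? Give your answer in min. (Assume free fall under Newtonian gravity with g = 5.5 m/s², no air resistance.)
t = √(2h/g) (with unit conversion) = 0.04381 min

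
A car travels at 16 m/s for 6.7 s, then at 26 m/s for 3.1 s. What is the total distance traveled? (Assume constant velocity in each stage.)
d₁ = v₁t₁ = 16 × 6.7 = 107.2 m
d₂ = v₂t₂ = 26 × 3.1 = 80.6 m
d_total = 107.2 + 80.6 = 187.8 m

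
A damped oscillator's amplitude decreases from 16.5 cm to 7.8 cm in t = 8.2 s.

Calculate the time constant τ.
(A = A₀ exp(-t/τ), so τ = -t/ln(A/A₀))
A/A₀ = 7.8/16.5 = 0.4727; ln(A/A₀) = -0.7492
τ = −t/ln(A/A₀) = −8.2/-0.7492 = 10.94 s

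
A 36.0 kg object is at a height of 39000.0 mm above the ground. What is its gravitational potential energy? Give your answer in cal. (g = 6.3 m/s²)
PE = mgh = 36 kg × 6.3 m/s² × 39 m = 8845 J = 2114.0 cal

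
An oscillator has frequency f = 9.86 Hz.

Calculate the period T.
T = 1/f = 1/9.86 = 0.1014 s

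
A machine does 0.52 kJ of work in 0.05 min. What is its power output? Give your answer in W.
P = W/t = 520 J / 3 s = 173.3 W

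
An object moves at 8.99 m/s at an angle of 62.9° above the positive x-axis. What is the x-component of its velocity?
vₓ = v cos(θ) = 8.99 × cos(62.9°) = 4.1 m/s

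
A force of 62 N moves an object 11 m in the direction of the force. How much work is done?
W = Fd = 62×11 = 682.0 J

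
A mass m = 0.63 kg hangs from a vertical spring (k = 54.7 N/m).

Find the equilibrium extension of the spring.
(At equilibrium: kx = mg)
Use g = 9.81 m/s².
x_eq = mg/k = 0.63×9.81/54.7 = 0.113 m = 11.3 cm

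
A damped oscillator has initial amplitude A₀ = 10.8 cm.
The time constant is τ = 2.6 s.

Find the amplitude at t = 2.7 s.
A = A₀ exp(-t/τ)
A = A₀ exp(−t/τ) = 10.8×exp(−2.7/2.6) = 3.823 cm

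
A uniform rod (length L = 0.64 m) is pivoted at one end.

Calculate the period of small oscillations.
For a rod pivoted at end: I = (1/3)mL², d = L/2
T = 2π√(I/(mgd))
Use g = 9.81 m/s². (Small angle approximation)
I/m = (1/3)L² = 0.1365 m²; d = L/2 = 0.32 m
T = 2π√(I/(mgd)) = 2π√(0.1365/(9.81×0.32)) = 1.31 s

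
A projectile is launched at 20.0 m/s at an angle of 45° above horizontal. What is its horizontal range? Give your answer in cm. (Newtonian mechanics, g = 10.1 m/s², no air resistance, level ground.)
R = v₀² sin(2θ) / g (with unit conversion) = 3960.0 cm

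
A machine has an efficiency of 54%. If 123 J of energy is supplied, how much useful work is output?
W_out = η × W_in = 0.54 × 123 = 66.42 J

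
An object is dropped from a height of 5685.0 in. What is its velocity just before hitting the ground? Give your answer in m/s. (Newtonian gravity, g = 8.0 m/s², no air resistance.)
v = √(2gh) (with unit conversion) = 48.07 m/s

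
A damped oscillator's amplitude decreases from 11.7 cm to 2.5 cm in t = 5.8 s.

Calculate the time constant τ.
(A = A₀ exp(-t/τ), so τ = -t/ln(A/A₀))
A/A₀ = 2.5/11.7 = 0.2137; ln(A/A₀) = -1.543
τ = −t/ln(A/A₀) = −5.8/-1.543 = 3.758 s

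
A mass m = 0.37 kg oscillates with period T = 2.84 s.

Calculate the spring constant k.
T = 2π√(m/k) → k = m(2π/T)² = 0.37×(2π/2.84)² = 1.811 N/m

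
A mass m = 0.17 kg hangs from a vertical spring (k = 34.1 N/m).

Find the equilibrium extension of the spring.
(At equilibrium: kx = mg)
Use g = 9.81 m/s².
x_eq = mg/k = 0.17×9.81/34.1 = 0.04891 m = 4.891 cm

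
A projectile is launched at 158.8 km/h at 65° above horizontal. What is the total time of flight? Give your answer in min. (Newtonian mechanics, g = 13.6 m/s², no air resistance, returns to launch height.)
T = 2v₀sin(θ)/g (with unit conversion) = 0.09799 min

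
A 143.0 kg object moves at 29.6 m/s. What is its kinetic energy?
KE = ½mv² = ½×143.0×29.6² = 62645.44 J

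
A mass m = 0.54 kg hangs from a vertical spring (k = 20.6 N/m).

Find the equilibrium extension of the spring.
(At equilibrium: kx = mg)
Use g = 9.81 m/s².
x_eq = mg/k = 0.54×9.81/20.6 = 0.2572 m = 25.72 cm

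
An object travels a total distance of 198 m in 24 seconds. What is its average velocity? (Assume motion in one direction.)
v_avg = Δd / Δt = 198 / 24 = 8.25 m/s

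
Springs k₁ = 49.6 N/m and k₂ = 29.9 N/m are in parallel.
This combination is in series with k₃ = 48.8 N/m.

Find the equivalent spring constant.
k₁₂ = k₁ + k₂ = 79.5 N/m (parallel)
1/k_eq = 1/k₁₂ + 1/k₃ → k_eq = 30.24 N/m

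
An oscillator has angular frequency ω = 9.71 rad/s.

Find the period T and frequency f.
T = 2π/ω = 2π/9.71 = 0.6471 s; f = ω/2π = 1.545 Hz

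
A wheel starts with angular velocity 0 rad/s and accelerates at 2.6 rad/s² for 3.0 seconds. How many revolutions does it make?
θ = ω₀t + ½αt² = 0×3.0 + ½×2.6×3.0² = 11.7 rad
Revolutions = θ/(2π) = 11.7/(2π) = 1.86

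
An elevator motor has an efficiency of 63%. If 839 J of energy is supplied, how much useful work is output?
W_out = η × W_in = 0.63 × 839 = 528.57 J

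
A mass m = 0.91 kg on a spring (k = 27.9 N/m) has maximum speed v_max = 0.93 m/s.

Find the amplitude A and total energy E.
½mv²_max = ½kA² → A = v_max√(m/k) = 0.93×√(0.91/27.9) = 0.168 m = 16.8 cm
E = ½mv²_max = ½×0.91×0.93² = 0.3935 J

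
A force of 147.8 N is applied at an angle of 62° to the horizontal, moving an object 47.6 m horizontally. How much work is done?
W = Fd cosθ = 147.8×47.6×cos(62°) = 3302.9 J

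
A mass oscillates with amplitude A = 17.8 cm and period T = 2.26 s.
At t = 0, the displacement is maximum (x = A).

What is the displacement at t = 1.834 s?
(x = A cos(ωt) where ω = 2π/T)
ω = 2π/T = 2π/2.26 = 2.78 rad/s
x = A cos(ωt) = 17.8×cos(2.78×1.834) = 6.709 cm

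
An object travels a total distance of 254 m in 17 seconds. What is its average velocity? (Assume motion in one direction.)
v_avg = Δd / Δt = 254 / 17 = 14.94 m/s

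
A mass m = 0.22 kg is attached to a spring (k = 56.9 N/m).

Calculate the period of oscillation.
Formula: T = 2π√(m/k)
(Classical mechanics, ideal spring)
T = 2π√(m/k) = 2π√(0.22/56.9) = 0.3907 s; f = 1/T = 2.56 Hz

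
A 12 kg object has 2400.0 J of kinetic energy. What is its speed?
KE = ½mv² → v = √(2KE/m) = √(2×2400.0/12) = 20.0 m/s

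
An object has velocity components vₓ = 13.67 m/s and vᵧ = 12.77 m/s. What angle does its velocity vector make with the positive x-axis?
θ = arctan(vᵧ/vₓ) = arctan(12.77/13.67) = 43.05°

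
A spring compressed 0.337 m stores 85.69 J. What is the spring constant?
PE = ½kx² → k = 2PE/x² = 2×85.69/0.337² = 1509.0 N/m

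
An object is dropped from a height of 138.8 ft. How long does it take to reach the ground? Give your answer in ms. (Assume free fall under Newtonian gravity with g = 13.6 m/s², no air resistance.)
t = √(2h/g) (with unit conversion) = 2494.0 ms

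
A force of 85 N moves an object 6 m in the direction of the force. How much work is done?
W = Fd = 85×6 = 510.0 J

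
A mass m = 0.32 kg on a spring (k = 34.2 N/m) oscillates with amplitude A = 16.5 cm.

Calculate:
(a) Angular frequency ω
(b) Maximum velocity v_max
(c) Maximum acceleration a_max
ω = √(k/m) = √(34.2/0.32) = 10.34 rad/s
v_max = ωA = 10.34×0.165 = 1.706 m/s
a_max = ω²A = 10.34²×0.165 = 17.63 m/s²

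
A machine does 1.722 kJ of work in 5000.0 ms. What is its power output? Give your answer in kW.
P = W/t = 1722 J / 5 s = 344.4 W = 0.3444 kW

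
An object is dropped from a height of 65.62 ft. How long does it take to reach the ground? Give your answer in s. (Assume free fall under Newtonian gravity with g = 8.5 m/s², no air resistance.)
t = √(2h/g) (with unit conversion) = 2.169 s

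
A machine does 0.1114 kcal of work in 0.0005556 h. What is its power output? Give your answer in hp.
P = W/t = 466.1 J / 2 s = 233 W = 0.3125 hp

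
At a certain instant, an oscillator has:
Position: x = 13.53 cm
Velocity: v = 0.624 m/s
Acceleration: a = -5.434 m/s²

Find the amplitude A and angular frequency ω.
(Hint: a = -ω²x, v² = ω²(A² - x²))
a = −ω²x → ω = √(|a|/x) = √(5.434/0.1353) = 6.337 rad/s
v² = ω²(A² − x²) → A = √(x² + v²/ω²) = √(0.1353² + 0.624²/6.337²) = 0.1673 m = 16.73 cm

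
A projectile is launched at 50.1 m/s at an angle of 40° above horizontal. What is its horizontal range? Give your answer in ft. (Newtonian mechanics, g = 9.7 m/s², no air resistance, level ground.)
R = v₀² sin(2θ) / g (with unit conversion) = 836.1 ft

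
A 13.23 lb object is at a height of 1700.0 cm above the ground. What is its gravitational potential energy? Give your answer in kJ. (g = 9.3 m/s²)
PE = mgh = 6.001 kg × 9.3 m/s² × 17 m = 948.8 J = 0.9488 kJ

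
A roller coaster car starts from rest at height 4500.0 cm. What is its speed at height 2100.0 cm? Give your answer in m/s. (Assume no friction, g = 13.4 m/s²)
mgh₁ = ½mv₂² + mgh₂ → v₂ = √(2g(h₁−h₂)) = √(2×13.4×(45−21)) = 25.36 m/s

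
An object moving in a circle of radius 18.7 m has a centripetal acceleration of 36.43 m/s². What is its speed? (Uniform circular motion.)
v = √(a_c × r) = √(36.43 × 18.7) = 26.1 m/s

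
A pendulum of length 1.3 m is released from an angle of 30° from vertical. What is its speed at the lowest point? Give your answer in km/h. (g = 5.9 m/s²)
h = L(1 − cosθ) = 1.3×(1 − cos30°) = 0.1742 m
v = √(2gh) = √(2×5.9×0.1742) = 1.434 m/s = 5.161 km/h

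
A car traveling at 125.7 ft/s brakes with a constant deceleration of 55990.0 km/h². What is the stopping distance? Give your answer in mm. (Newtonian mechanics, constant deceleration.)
d = v₀² / (2a) (with unit conversion) = 169900.0 mm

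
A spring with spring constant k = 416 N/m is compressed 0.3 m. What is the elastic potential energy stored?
PE = ½kx² = ½×416×0.3² = 18.72 J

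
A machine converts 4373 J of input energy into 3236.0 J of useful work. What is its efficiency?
η = W_out/W_in = 3236.0/4373 = 0.74 = 74.0%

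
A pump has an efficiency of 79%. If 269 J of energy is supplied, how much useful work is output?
W_out = η × W_in = 0.79 × 269 = 212.51 J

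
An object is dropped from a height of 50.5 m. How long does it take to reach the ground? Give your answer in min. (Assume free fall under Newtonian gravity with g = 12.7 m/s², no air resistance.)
t = √(2h/g) (with unit conversion) = 0.047 min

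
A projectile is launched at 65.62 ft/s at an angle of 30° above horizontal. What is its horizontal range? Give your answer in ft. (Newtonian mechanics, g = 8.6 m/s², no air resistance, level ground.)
R = v₀² sin(2θ) / g (with unit conversion) = 132.2 ft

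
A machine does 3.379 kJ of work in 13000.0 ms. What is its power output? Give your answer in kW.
P = W/t = 3379 J / 13 s = 259.9 W = 0.2599 kW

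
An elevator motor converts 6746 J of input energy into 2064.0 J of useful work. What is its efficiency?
η = W_out/W_in = 2064.0/6746 = 0.306 = 30.6%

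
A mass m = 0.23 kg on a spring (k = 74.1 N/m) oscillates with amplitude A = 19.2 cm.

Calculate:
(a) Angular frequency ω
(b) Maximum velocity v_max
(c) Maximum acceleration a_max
ω = √(k/m) = √(74.1/0.23) = 17.95 rad/s
v_max = ωA = 17.95×0.192 = 3.446 m/s
a_max = ω²A = 17.95²×0.192 = 61.86 m/s²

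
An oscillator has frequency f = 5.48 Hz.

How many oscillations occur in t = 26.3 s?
n = f×t = 5.48×26.3 = 144.1 oscillations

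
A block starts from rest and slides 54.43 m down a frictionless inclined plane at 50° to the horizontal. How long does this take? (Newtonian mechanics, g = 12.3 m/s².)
a = g sin(θ) = 12.3 × sin(50°) = 9.42 m/s²
t = √(2d/a) = √(2 × 54.43 / 9.42) = 3.4 s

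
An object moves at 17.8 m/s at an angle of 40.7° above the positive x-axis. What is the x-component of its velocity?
vₓ = v cos(θ) = 17.8 × cos(40.7°) = 13.49 m/s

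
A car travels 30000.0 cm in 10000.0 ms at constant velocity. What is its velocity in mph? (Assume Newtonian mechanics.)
v = d/t (with unit conversion) = 67.11 mph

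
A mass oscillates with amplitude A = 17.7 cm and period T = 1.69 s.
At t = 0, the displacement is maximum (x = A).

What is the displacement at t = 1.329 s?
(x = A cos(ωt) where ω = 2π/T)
ω = 2π/T = 2π/1.69 = 3.718 rad/s
x = A cos(ωt) = 17.7×cos(3.718×1.329) = 4.012 cm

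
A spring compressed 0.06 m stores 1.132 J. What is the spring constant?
PE = ½kx² → k = 2PE/x² = 2×1.132/0.06² = 628.9 N/m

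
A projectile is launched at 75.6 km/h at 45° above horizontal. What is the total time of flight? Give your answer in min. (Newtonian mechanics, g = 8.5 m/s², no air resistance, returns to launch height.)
T = 2v₀sin(θ)/g (with unit conversion) = 0.05823 min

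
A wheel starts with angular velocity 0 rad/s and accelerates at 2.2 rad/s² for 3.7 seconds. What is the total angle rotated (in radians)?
θ = ω₀t + ½αt² = 0×3.7 + ½×2.2×3.7² = 15.06 rad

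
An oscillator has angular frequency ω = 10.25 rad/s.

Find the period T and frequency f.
T = 2π/ω = 2π/10.25 = 0.613 s; f = ω/2π = 1.631 Hz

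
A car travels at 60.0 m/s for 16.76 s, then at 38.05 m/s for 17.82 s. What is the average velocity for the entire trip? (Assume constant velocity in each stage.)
d₁ = v₁t₁ = 60.0 × 16.76 = 1005.6 m
d₂ = v₂t₂ = 38.05 × 17.82 = 678.051 m
d_total = 1683.65 m, t_total = 34.58 s
v_avg = d_total/t_total = 1683.65/34.58 = 48.69 m/s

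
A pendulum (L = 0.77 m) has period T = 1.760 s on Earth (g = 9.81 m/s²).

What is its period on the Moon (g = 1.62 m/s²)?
T = 2π√(L/g), so T_moon/T_earth = √(g_earth/g_moon)
T_moon = 2π√(0.77/1.62) = 4.332 s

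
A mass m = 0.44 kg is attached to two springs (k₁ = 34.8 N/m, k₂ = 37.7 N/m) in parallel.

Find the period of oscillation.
k_eq = k₁+k₂ = 72.5 N/m
T = 2π√(m/k_eq) = 2π√(0.44/72.5) = 0.4895 s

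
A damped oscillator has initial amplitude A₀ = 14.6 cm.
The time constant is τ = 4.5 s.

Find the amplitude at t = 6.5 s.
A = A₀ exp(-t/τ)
A = A₀ exp(−t/τ) = 14.6×exp(−6.5/4.5) = 3.444 cm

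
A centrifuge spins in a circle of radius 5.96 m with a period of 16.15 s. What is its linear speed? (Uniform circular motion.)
v = 2πr/T = 2π×5.96/16.15 = 2.32 m/s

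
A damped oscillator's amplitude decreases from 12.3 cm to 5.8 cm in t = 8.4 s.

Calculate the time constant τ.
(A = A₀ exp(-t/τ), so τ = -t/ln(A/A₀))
A/A₀ = 5.8/12.3 = 0.4715; ln(A/A₀) = -0.7517
τ = −t/ln(A/A₀) = −8.4/-0.7517 = 11.17 s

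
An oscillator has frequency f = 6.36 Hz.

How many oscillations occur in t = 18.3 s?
n = f×t = 6.36×18.3 = 116.4 oscillations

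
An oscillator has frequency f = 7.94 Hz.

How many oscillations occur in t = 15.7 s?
n = f×t = 7.94×15.7 = 124.7 oscillations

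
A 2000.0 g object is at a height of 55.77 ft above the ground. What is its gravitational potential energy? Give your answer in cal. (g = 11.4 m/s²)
PE = mgh = 2 kg × 11.4 m/s² × 17 m = 387.6 J = 92.63 cal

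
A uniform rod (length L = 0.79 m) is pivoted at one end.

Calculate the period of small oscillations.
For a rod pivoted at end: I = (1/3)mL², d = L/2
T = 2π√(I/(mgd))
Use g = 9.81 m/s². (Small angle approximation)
I/m = (1/3)L² = 0.208 m²; d = L/2 = 0.395 m
T = 2π√(I/(mgd)) = 2π√(0.208/(9.81×0.395)) = 1.456 s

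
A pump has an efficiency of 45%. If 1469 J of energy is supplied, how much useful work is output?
W_out = η × W_in = 0.45 × 1469 = 661.05 J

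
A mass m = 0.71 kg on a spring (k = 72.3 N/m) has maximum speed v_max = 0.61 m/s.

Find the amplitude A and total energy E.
½mv²_max = ½kA² → A = v_max√(m/k) = 0.61×√(0.71/72.3) = 0.06045 m = 6.045 cm
E = ½mv²_max = ½×0.71×0.61² = 0.1321 J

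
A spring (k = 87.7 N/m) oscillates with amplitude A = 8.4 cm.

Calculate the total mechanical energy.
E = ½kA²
E = ½kA² = ½×87.7×(0.084)² = 0.3094 J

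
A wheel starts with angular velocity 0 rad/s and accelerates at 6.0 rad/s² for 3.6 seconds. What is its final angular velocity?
ω = ω₀ + αt = 0 + 6.0 × 3.6 = 21.6 rad/s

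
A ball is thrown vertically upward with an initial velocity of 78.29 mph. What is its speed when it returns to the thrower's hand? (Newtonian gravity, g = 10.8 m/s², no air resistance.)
By conservation of energy, the ball returns at the same speed = 78.29 mph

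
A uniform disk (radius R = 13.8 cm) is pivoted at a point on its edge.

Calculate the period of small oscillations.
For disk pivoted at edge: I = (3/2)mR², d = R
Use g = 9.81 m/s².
I/m = (3/2)R² = 0.02857 m²; d = R = 0.138 m
T = 2π√((3/2)R²/(gR)) = 2π√(3R/(2g)) = 0.9127 s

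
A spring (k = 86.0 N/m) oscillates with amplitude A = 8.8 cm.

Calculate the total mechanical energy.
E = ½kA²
E = ½kA² = ½×86.0×(0.088)² = 0.333 J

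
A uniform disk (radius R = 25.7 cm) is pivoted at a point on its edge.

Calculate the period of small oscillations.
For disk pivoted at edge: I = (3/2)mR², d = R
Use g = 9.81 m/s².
I/m = (3/2)R² = 0.09907 m²; d = R = 0.257 m
T = 2π√((3/2)R²/(gR)) = 2π√(3R/(2g)) = 1.246 s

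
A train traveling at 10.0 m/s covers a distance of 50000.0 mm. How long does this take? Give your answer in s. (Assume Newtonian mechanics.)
t = d/v (with unit conversion) = 5.0 s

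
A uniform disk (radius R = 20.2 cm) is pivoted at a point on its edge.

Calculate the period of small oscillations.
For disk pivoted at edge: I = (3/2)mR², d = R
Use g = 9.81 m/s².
I/m = (3/2)R² = 0.06121 m²; d = R = 0.202 m
T = 2π√((3/2)R²/(gR)) = 2π√(3R/(2g)) = 1.104 s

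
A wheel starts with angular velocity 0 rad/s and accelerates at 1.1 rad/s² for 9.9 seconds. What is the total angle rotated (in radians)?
θ = ω₀t + ½αt² = 0×9.9 + ½×1.1×9.9² = 53.91 rad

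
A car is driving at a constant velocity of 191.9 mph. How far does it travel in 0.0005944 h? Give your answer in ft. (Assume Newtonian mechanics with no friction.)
d = vt (with unit conversion) = 602.3 ft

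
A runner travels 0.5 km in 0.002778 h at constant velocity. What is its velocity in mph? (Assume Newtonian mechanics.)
v = d/t (with unit conversion) = 111.8 mph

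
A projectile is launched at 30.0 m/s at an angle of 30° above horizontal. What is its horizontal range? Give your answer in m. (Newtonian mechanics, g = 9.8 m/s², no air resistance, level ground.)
R = v₀² sin(2θ) / g = 79.53 m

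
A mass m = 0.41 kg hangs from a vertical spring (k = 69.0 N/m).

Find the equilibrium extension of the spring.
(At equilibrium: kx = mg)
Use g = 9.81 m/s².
x_eq = mg/k = 0.41×9.81/69.0 = 0.05829 m = 5.829 cm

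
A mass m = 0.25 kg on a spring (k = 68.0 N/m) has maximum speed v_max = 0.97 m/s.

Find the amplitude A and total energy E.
½mv²_max = ½kA² → A = v_max√(m/k) = 0.97×√(0.25/68.0) = 0.05881 m = 5.881 cm
E = ½mv²_max = ½×0.25×0.97² = 0.1176 J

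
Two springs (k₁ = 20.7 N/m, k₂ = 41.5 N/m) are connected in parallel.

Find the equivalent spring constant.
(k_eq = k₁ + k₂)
k_eq = k₁ + k₂ = 20.7 + 41.5 = 62.2 N/m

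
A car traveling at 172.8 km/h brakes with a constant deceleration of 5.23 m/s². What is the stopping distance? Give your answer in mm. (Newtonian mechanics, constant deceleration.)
d = v₀² / (2a) (with unit conversion) = 220300.0 mm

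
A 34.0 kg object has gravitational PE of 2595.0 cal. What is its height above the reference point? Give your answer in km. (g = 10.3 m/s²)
PE = mgh → h = PE/(mg) = 1.086e+04 J / (34 kg × 10.3 m/s²) = 31 m = 0.031 km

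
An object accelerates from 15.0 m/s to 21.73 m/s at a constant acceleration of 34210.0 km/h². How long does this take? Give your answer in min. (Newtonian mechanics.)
t = (v - v₀)/a (with unit conversion) = 0.04249 min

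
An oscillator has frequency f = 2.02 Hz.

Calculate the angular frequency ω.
ω = 2πf = 2π×2.02 = 12.69 rad/s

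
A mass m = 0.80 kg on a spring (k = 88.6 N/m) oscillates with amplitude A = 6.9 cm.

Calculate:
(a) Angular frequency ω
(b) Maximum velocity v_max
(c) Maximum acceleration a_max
ω = √(k/m) = √(88.6/0.8) = 10.52 rad/s
v_max = ωA = 10.52×0.069 = 0.7261 m/s
a_max = ω²A = 10.52²×0.069 = 7.642 m/s²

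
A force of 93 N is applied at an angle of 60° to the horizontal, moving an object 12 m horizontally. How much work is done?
W = Fd cosθ = 93×12×cos(60°) = 558.0 J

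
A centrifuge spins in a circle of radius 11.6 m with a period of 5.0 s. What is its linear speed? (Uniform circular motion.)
v = 2πr/T = 2π×11.6/5.0 = 14.58 m/s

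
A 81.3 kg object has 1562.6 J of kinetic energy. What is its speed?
KE = ½mv² → v = √(2KE/m) = √(2×1562.6/81.3) = 6.2 m/s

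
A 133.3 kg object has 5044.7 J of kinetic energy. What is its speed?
KE = ½mv² → v = √(2KE/m) = √(2×5044.7/133.3) = 8.7 m/s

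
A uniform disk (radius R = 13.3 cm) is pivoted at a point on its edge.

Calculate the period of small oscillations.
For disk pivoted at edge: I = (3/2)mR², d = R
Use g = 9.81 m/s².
I/m = (3/2)R² = 0.02653 m²; d = R = 0.133 m
T = 2π√((3/2)R²/(gR)) = 2π√(3R/(2g)) = 0.896 s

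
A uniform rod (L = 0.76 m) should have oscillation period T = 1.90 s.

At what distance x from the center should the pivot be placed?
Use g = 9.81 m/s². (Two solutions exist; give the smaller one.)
T = 2π√((L²/12 + x²)/(gx)). Let c = T²g/(4π²) = 0.897.
x² − cx + L²/12 = 0 → x = (c − √(c² − L²/3))/2 = 0.05732 m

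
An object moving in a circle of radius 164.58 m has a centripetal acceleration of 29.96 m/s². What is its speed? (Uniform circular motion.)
v = √(a_c × r) = √(29.96 × 164.58) = 70.22 m/s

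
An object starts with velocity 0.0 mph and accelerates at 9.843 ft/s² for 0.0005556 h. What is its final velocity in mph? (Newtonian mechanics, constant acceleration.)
v = v₀ + at (with unit conversion) = 13.42 mph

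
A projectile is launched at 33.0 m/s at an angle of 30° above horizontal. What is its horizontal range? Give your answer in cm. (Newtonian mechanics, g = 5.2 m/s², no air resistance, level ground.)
R = v₀² sin(2θ) / g (with unit conversion) = 18140.0 cm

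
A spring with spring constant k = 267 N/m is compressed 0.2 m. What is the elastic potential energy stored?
PE = ½kx² = ½×267×0.2² = 5.34 J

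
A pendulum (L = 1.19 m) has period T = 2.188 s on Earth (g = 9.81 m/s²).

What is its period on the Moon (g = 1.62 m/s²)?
T = 2π√(L/g), so T_moon/T_earth = √(g_earth/g_moon)
T_moon = 2π√(1.19/1.62) = 5.385 s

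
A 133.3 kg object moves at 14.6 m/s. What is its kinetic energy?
KE = ½mv² = ½×133.3×14.6² = 14207.11 J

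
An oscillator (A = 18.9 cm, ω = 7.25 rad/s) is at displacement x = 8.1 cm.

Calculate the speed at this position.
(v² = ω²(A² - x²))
v = ω√(A² − x²) = 7.25×√(0.189² − 0.081²) = 1.238 m/s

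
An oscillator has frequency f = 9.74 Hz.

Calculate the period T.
T = 1/f = 1/9.74 = 0.1027 s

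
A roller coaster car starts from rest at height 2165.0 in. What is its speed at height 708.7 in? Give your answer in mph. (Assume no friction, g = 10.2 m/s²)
mgh₁ = ½mv₂² + mgh₂ → v₂ = √(2g(h₁−h₂)) = √(2×10.2×(54.99−18)) = 27.47 m/s = 61.45 mph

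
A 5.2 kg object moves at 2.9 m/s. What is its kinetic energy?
KE = ½mv² = ½×5.2×2.9² = 21.866 J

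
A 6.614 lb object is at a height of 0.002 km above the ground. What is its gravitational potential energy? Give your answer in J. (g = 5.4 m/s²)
PE = mgh = 3 kg × 5.4 m/s² × 2 m = 32.4 J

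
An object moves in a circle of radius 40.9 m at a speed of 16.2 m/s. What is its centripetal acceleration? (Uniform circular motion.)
a_c = v²/r = 16.2²/40.9 = 262.44/40.9 = 6.42 m/s²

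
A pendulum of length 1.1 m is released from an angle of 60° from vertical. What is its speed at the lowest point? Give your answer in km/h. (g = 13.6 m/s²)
h = L(1 − cosθ) = 1.1×(1 − cos60°) = 0.55 m
v = √(2gh) = √(2×13.6×0.55) = 3.868 m/s = 13.92 km/h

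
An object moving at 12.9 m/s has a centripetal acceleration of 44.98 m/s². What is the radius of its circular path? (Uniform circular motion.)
r = v²/a_c = 12.9²/44.98 = 3.7 m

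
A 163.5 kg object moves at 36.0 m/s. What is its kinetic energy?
KE = ½mv² = ½×163.5×36.0² = 105948.0 J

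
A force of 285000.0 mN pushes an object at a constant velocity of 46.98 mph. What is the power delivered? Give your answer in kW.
P = Fv = 285 N × 21 m/s = 5986 W = 5.986 kW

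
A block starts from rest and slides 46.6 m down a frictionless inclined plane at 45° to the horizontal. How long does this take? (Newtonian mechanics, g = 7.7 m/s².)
a = g sin(θ) = 7.7 × sin(45°) = 5.44 m/s²
t = √(2d/a) = √(2 × 46.6 / 5.44) = 4.14 s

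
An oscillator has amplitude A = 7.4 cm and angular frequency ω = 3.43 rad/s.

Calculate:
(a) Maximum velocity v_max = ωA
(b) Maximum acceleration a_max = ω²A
v_max = ωA = 3.43×0.074 = 0.2538 m/s
a_max = ω²A = 3.43²×0.074 = 0.8706 m/s²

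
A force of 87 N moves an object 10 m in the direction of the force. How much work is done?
W = Fd = 87×10 = 870.0 J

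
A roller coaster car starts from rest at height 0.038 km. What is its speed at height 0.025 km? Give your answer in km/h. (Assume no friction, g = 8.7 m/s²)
mgh₁ = ½mv₂² + mgh₂ → v₂ = √(2g(h₁−h₂)) = √(2×8.7×(38−25)) = 15.04 m/s = 54.14 km/h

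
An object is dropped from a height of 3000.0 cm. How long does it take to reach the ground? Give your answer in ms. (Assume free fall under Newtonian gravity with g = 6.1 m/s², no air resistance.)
t = √(2h/g) (with unit conversion) = 3136.0 ms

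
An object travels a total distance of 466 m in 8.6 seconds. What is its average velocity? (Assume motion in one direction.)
v_avg = Δd / Δt = 466 / 8.6 = 54.19 m/s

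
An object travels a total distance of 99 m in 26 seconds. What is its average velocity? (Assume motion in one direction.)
v_avg = Δd / Δt = 99 / 26 = 3.81 m/s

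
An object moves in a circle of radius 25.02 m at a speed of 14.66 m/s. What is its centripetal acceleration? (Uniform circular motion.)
a_c = v²/r = 14.66²/25.02 = 214.916/25.02 = 8.59 m/s²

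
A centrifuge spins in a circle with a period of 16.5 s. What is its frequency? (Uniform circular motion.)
f = 1/T = 1/16.5 = 0.0606 Hz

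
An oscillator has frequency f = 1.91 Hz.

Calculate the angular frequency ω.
ω = 2πf = 2π×1.91 = 12 rad/s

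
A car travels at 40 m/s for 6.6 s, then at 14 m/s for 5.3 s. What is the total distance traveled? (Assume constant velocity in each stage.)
d₁ = v₁t₁ = 40 × 6.6 = 264 m
d₂ = v₂t₂ = 14 × 5.3 = 74.2 m
d_total = 264 + 74.2 = 338.2 m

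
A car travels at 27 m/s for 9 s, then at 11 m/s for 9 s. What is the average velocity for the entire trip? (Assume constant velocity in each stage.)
d₁ = v₁t₁ = 27 × 9 = 243 m
d₂ = v₂t₂ = 11 × 9 = 99 m
d_total = 342 m, t_total = 18 s
v_avg = d_total/t_total = 342/18 = 19.0 m/s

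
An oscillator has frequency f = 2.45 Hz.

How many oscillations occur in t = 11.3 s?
n = f×t = 2.45×11.3 = 27.69 oscillations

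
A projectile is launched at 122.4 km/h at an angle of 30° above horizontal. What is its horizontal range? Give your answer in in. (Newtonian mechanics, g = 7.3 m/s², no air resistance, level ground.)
R = v₀² sin(2θ) / g (with unit conversion) = 5399.0 in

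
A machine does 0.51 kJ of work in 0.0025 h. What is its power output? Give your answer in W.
P = W/t = 510 J / 9 s = 56.67 W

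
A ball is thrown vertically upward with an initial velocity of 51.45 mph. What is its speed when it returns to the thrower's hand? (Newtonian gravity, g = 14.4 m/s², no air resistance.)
By conservation of energy, the ball returns at the same speed = 51.45 mph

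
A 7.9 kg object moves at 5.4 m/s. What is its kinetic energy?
KE = ½mv² = ½×7.9×5.4² = 115.182 J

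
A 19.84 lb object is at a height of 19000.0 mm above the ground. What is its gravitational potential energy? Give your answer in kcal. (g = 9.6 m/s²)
PE = mgh = 8.999 kg × 9.6 m/s² × 19 m = 1641 J = 0.3923 kcal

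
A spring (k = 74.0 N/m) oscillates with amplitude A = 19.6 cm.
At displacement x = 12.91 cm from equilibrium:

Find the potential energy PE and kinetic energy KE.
E_total = ½kA² = ½×74.0×(0.196)² = 1.421 J
PE = ½kx² = ½×74.0×(0.1291)² = 0.6167 J
KE = E_total − PE = 0.8047 J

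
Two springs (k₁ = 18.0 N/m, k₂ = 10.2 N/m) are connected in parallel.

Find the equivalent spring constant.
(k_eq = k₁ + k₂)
k_eq = k₁ + k₂ = 18.0 + 10.2 = 28.2 N/m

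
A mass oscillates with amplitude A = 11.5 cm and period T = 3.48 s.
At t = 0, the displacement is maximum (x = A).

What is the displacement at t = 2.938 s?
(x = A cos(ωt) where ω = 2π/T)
ω = 2π/T = 2π/3.48 = 1.806 rad/s
x = A cos(ωt) = 11.5×cos(1.806×2.938) = 6.419 cm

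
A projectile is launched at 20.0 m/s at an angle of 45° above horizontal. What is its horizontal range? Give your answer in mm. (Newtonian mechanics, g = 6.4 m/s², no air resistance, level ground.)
R = v₀² sin(2θ) / g (with unit conversion) = 62500.0 mm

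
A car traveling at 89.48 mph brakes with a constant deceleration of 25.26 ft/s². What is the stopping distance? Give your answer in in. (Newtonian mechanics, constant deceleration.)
d = v₀² / (2a) (with unit conversion) = 4091.0 in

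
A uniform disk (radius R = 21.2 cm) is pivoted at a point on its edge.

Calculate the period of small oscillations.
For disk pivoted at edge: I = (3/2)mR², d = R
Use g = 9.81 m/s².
I/m = (3/2)R² = 0.06742 m²; d = R = 0.212 m
T = 2π√((3/2)R²/(gR)) = 2π√(3R/(2g)) = 1.131 s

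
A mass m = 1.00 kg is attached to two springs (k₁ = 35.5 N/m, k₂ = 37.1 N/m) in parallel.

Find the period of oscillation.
k_eq = k₁+k₂ = 72.6 N/m
T = 2π√(m/k_eq) = 2π√(1.0/72.6) = 0.7374 s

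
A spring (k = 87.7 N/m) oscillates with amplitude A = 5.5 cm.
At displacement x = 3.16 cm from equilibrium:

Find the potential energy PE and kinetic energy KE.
E_total = ½kA² = ½×87.7×(0.055)² = 0.1326 J
PE = ½kx² = ½×87.7×(0.0316)² = 0.04379 J
KE = E_total − PE = 0.08886 J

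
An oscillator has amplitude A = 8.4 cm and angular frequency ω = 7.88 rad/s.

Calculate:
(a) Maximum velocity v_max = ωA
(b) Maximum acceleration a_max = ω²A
v_max = ωA = 7.88×0.084 = 0.6619 m/s
a_max = ω²A = 7.88²×0.084 = 5.216 m/s²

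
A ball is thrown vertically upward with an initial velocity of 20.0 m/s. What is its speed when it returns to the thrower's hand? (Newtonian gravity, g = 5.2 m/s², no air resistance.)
By conservation of energy, the ball returns at the same speed = 20.0 m/s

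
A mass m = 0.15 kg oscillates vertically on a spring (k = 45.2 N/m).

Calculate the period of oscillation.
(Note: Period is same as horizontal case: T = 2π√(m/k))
T = 2π√(m/k) = 2π√(0.15/45.2) = 0.362 s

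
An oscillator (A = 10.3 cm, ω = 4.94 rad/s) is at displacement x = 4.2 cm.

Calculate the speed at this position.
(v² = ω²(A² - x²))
v = ω√(A² − x²) = 4.94×√(0.103² − 0.042²) = 0.4646 m/s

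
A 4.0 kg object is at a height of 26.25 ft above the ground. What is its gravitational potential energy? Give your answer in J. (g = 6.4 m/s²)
PE = mgh = 4 kg × 6.4 m/s² × 8.001 m = 204.8 J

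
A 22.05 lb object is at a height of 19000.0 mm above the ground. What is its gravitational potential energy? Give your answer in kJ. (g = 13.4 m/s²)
PE = mgh = 10 kg × 13.4 m/s² × 19 m = 2546 J = 2.546 kJ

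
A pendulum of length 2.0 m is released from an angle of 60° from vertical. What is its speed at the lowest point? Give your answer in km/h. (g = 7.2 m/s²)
h = L(1 − cosθ) = 2.0×(1 − cos60°) = 1 m
v = √(2gh) = √(2×7.2×1) = 3.795 m/s = 13.66 km/h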